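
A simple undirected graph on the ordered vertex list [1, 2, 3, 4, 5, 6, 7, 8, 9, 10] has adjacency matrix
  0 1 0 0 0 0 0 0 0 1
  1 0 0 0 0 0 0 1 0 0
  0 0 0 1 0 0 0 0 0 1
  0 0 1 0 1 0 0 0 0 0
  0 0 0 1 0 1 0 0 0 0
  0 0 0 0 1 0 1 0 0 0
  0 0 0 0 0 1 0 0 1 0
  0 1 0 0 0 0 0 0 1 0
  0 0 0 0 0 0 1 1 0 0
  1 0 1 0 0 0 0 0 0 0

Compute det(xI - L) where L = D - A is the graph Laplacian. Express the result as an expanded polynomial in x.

x^10 - 20x^9 + 170x^8 - 800x^7 + 2275x^6 - 4004x^5 + 4290x^4 - 2640x^3 + 825x^2 - 100x

With the vertex order [1, 2, 3, 4, 5, 6, 7, 8, 9, 10], the degrees are [2, 2, 2, 2, 2, 2, 2, 2, 2, 2], giving D = diag(2, 2, 2, 2, 2, 2, 2, 2, 2, 2) and L = D - A. Computing det(xI - L) by cofactor expansion (or equivalently via sum-over-permutations) gives x^10 - 20x^9 + 170x^8 - 800x^7 + 2275x^6 - 4004x^5 + 4290x^4 - 2640x^3 + 825x^2 - 100x. The constant term is 0 because L is singular (the all-ones vector lies in its kernel). There is one zero in the spectrum, matching the 1 component.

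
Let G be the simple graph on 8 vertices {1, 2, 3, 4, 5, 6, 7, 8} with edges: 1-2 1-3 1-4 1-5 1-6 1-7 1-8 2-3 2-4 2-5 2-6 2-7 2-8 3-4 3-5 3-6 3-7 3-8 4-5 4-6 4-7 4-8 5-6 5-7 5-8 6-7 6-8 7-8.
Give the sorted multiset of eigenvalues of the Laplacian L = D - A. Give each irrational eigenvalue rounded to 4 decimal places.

Reading degrees in the order [1, 2, 3, 4, 5, 6, 7, 8] gives [7, 7, 7, 7, 7, 7, 7, 7]; set D = diag(7, 7, 7, 7, 7, 7, 7, 7) and form L = D - A. L is symmetric positive semidefinite, so every eigenvalue is real and nonnegative. The largest eigenvalue, 8, is at most the vertex count 8.

[0, 8, 8, 8, 8, 8, 8, 8]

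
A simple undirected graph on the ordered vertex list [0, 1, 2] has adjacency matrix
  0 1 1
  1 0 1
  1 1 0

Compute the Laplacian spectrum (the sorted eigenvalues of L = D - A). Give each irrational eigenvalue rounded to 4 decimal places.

[0, 3, 3]

Reading degrees in the order [0, 1, 2] gives [2, 2, 2]; set D = diag(2, 2, 2) and form L = D - A. Since every row of L sums to 0, the all-ones vector is in the kernel and 0 is an eigenvalue. The single zero eigenvalue shows the graph is connected. By the matrix-tree theorem the graph has (1/3) * product of the nonzero eigenvalues = 3 spanning trees. The eigenvalues sum to 6, which equals trace(L) = 2|E|.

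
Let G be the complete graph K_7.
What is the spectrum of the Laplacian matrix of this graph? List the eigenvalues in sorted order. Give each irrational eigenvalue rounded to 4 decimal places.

[0, 7, 7, 7, 7, 7, 7]

The graph has 7 vertices and degree multiset [6, 6, 6, 6, 6, 6, 6]; D is the diagonal matrix of degrees and L = D - A. Diagonalising L (or applying a numerical eigensolver to the 7x7 matrix) gives the spectrum above. The single zero eigenvalue shows the graph is connected. The largest eigenvalue, 7, is at most the vertex count 7. By the matrix-tree theorem the graph has (1/7) * product of the nonzero eigenvalues = 16807 spanning trees.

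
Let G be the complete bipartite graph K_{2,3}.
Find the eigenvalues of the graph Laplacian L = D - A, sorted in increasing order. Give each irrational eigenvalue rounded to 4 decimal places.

The graph has 5 vertices and degree multiset [3, 3, 2, 2, 2]; D is the diagonal matrix of degrees and L = D - A. The multiplicity of 0 as a Laplacian eigenvalue equals the number of connected components.

[0, 2, 2, 3, 5]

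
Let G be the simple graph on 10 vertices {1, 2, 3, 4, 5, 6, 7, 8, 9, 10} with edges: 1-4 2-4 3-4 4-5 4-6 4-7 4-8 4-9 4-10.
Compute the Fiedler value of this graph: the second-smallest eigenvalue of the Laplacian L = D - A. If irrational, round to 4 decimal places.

Reading degrees in the order [1, 2, 3, 4, 5, 6, 7, 8, 9, 10] gives [1, 1, 1, 9, 1, 1, 1, 1, 1, 1]; set D = diag(1, 1, 1, 9, 1, 1, 1, 1, 1, 1) and form L = D - A. The smallest Laplacian eigenvalue is always 0. The next one, lambda_2 = 1, measures how hard the graph is to disconnect: larger values mean better connectivity. By the matrix-tree theorem the graph has (1/10) * product of the nonzero eigenvalues = 1 spanning tree.

1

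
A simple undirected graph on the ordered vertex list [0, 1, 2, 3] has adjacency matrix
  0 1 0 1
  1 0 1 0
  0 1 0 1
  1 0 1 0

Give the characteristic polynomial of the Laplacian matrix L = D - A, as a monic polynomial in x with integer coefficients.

Reading degrees in the order [0, 1, 2, 3] gives [2, 2, 2, 2]; set D = diag(2, 2, 2, 2) and form L = D - A. L has integer entries, so p(x) = det(xI - L) has integer coefficients. Expanding the determinant yields x^4 - 8x^3 + 20x^2 - 16x. The coefficient of x^3 equals -trace(L) = -8, matching the sum of degrees. By the matrix-tree theorem the graph has (1/4) * product of the nonzero eigenvalues = 4 spanning trees.

x^4 - 8x^3 + 20x^2 - 16x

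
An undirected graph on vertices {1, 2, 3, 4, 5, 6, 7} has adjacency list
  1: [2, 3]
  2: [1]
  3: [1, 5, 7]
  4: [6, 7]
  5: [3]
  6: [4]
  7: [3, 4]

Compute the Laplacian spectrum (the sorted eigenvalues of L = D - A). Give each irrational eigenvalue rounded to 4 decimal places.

[0, 0.2603, 0.6262, 1.4055, 2.2742, 3.0996, 4.3342]

Reading degrees in the order [1, 2, 3, 4, 5, 6, 7] gives [2, 1, 3, 2, 1, 1, 2]; set D = diag(2, 1, 3, 2, 1, 1, 2) and form L = D - A. Diagonalising L (or applying a numerical eigensolver to the 7x7 matrix) gives the spectrum above. The single zero eigenvalue shows the graph is connected. The eigenvalues sum to 12, which equals trace(L) = 2|E|. There is one zero in the spectrum, matching the 1 component.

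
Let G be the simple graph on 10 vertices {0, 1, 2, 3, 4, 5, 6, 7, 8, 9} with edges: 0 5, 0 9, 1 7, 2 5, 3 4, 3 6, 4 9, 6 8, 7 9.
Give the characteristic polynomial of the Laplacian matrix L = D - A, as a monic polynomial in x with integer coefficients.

x^10 - 18x^9 + 135x^8 - 548x^7 + 1308x^6 - 1866x^5 + 1546x^4 - 688x^3 + 141x^2 - 10x

Reading degrees in the order [0, 1, 2, 3, 4, 5, 6, 7, 8, 9] gives [2, 1, 1, 2, 2, 2, 2, 2, 1, 3]; set D = diag(2, 1, 1, 2, 2, 2, 2, 2, 1, 3) and form L = D - A. L has integer entries, so p(x) = det(xI - L) has integer coefficients. Expanding the determinant yields x^10 - 18x^9 + 135x^8 - 548x^7 + 1308x^6 - 1866x^5 + 1546x^4 - 688x^3 + 141x^2 - 10x. Since p(0) = det(-L) = 0, x divides p(x).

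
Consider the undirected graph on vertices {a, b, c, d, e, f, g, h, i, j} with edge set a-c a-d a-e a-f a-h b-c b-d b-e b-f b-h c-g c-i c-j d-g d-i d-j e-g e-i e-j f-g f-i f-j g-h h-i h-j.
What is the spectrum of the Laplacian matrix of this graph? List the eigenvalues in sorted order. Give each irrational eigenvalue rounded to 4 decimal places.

With the vertex order [a, b, c, d, e, f, g, h, i, j], the degrees are [5, 5, 5, 5, 5, 5, 5, 5, 5, 5], giving D = diag(5, 5, 5, 5, 5, 5, 5, 5, 5, 5) and L = D - A. Diagonalising L (or applying a numerical eigensolver to the 10x10 matrix) gives the spectrum above. The largest eigenvalue, 10, is at most the vertex count 10. There is one zero in the spectrum, matching the 1 component.

[0, 5, 5, 5, 5, 5, 5, 5, 5, 10]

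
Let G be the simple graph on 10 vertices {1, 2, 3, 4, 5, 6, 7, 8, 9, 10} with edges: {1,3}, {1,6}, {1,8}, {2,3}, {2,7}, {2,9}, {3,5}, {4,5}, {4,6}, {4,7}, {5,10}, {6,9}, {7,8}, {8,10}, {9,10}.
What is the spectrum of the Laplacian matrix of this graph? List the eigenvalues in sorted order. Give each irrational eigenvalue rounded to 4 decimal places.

With the vertex order [1, 2, 3, 4, 5, 6, 7, 8, 9, 10], the degrees are [3, 3, 3, 3, 3, 3, 3, 3, 3, 3], giving D = diag(3, 3, 3, 3, 3, 3, 3, 3, 3, 3) and L = D - A. L is symmetric positive semidefinite, so every eigenvalue is real and nonnegative. The single zero eigenvalue shows the graph is connected. The eigenvalues sum to 30, which equals trace(L) = 2|E|.

[0, 2, 2, 2, 2, 2, 5, 5, 5, 5]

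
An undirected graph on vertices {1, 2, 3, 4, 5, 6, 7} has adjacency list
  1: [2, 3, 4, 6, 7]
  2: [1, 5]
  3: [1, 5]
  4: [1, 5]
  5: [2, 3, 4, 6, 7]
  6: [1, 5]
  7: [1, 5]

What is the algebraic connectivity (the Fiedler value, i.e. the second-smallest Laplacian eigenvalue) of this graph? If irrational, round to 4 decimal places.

Each diagonal entry of L is the vertex degree and each off-diagonal entry is -1 where an edge is present, 0 otherwise; in the order [1, 2, 3, 4, 5, 6, 7] the diagonal is [5, 2, 2, 2, 5, 2, 2]. Computing the eigenvalues of L and sorting gives [0, 2, 2, 2, 2, 5, 7]. The Fiedler value lambda_2 = 2 is strictly positive, so the graph is connected. The eigenvalues sum to 20, which equals trace(L) = 2|E|.

2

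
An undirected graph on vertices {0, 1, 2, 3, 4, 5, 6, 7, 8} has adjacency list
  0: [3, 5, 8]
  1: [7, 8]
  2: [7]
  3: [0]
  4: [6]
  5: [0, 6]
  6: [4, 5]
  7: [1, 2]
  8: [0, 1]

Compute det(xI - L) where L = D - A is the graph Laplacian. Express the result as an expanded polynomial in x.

Each diagonal entry of L is the vertex degree and each off-diagonal entry is -1 where an edge is present, 0 otherwise; in the order [0, 1, 2, 3, 4, 5, 6, 7, 8] the diagonal is [3, 2, 1, 1, 1, 2, 2, 2, 2]. L has integer entries, so p(x) = det(xI - L) has integer coefficients. Expanding the determinant yields x^9 - 16x^8 + 104x^7 - 354x^6 + 678x^5 - 730x^4 + 416x^3 - 108x^2 + 9x. The constant term is 0 because L is singular (the all-ones vector lies in its kernel). There is one zero in the spectrum, matching the 1 component.

x^9 - 16x^8 + 104x^7 - 354x^6 + 678x^5 - 730x^4 + 416x^3 - 108x^2 + 9x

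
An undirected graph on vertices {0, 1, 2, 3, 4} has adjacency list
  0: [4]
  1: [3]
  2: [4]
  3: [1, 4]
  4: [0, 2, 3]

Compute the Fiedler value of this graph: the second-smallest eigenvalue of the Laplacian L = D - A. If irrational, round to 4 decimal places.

0.5188

Each diagonal entry of L is the vertex degree and each off-diagonal entry is -1 where an edge is present, 0 otherwise; in the order [0, 1, 2, 3, 4] the diagonal is [1, 1, 1, 2, 3]. The sorted Laplacian eigenvalues are [0, 0.5188, 1, 2.3111, 4.1701]; the algebraic connectivity is the second entry, 0.5188. The largest eigenvalue, 4.1701, is at most the vertex count 5.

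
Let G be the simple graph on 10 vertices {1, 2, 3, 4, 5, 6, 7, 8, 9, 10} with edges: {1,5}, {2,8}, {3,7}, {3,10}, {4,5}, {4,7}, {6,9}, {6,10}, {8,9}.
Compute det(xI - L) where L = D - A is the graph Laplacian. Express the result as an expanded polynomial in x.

With the vertex order [1, 2, 3, 4, 5, 6, 7, 8, 9, 10], the degrees are [1, 1, 2, 2, 2, 2, 2, 2, 2, 2], giving D = diag(1, 1, 2, 2, 2, 2, 2, 2, 2, 2) and L = D - A. Computing det(xI - L) by cofactor expansion (or equivalently via sum-over-permutations) gives x^10 - 18x^9 + 136x^8 - 560x^7 + 1365x^6 - 2002x^5 + 1716x^4 - 792x^3 + 165x^2 - 10x. Since p(0) = det(-L) = 0, x divides p(x). There is one zero in the spectrum, matching the 1 component.

x^10 - 18x^9 + 136x^8 - 560x^7 + 1365x^6 - 2002x^5 + 1716x^4 - 792x^3 + 165x^2 - 10x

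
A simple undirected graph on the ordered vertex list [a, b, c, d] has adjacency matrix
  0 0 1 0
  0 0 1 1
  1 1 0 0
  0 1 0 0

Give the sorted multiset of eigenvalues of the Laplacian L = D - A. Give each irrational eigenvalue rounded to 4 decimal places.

[0, 0.5858, 2, 3.4142]

With the vertex order [a, b, c, d], the degrees are [1, 2, 2, 1], giving D = diag(1, 2, 2, 1) and L = D - A. L is symmetric positive semidefinite, so every eigenvalue is real and nonnegative. The single zero eigenvalue shows the graph is connected. There is one zero in the spectrum, matching the 1 component. The eigenvalues sum to 6, which equals trace(L) = 2|E|.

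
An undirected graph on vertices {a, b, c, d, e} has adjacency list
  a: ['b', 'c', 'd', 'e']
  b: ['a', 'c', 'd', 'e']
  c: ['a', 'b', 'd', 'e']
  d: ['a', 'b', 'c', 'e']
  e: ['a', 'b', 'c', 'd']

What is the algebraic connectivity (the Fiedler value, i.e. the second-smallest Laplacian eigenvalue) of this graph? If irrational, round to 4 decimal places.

5

Each diagonal entry of L is the vertex degree and each off-diagonal entry is -1 where an edge is present, 0 otherwise; in the order [a, b, c, d, e] the diagonal is [4, 4, 4, 4, 4]. The sorted Laplacian eigenvalues are [0, 5, 5, 5, 5]; the algebraic connectivity is the second entry, 5. The largest eigenvalue, 5, is at most the vertex count 5.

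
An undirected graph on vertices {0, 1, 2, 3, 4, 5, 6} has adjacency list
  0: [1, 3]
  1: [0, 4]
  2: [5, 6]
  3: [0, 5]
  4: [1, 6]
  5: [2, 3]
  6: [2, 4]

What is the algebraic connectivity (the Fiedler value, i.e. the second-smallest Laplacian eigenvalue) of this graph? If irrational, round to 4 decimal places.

With the vertex order [0, 1, 2, 3, 4, 5, 6], the degrees are [2, 2, 2, 2, 2, 2, 2], giving D = diag(2, 2, 2, 2, 2, 2, 2) and L = D - A. The smallest Laplacian eigenvalue is always 0. The next one, lambda_2 = 0.7530, measures how hard the graph is to disconnect: larger values mean better connectivity. There is one zero in the spectrum, matching the 1 component.

0.7530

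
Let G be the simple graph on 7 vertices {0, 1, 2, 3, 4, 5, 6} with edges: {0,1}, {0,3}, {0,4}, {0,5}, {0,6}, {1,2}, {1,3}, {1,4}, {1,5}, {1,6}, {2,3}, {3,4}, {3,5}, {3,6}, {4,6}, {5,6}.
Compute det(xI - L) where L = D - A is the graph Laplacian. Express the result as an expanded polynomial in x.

x^7 - 32x^6 + 417x^5 - 2818x^4 + 10340x^3 - 19320x^2 + 14112x

Reading degrees in the order [0, 1, 2, 3, 4, 5, 6] gives [5, 6, 2, 6, 4, 4, 5]; set D = diag(5, 6, 2, 6, 4, 4, 5) and form L = D - A. The eigenvalues of L are [0, 2, 4, 6, 6, 7, 7]; the characteristic polynomial is the product of (x - lambda_i), which multiplies out to x^7 - 32x^6 + 417x^5 - 2818x^4 + 10340x^3 - 19320x^2 + 14112x. The constant term is 0 because L is singular (the all-ones vector lies in its kernel). The largest eigenvalue, 7, is at most the vertex count 7. The eigenvalues sum to 32, which equals trace(L) = 2|E|.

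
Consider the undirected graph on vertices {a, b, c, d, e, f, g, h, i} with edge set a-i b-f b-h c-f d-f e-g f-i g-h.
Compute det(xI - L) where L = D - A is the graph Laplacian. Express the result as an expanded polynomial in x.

x^9 - 16x^8 + 102x^7 - 336x^6 + 619x^5 - 644x^4 + 363x^3 - 98x^2 + 9x

With the vertex order [a, b, c, d, e, f, g, h, i], the degrees are [1, 2, 1, 1, 1, 4, 2, 2, 2], giving D = diag(1, 2, 1, 1, 1, 4, 2, 2, 2) and L = D - A. L has integer entries, so p(x) = det(xI - L) has integer coefficients. Expanding the determinant yields x^9 - 16x^8 + 102x^7 - 336x^6 + 619x^5 - 644x^4 + 363x^3 - 98x^2 + 9x. The constant term is 0 because L is singular (the all-ones vector lies in its kernel). The largest eigenvalue, 5.1743, is at most the vertex count 9. There is one zero in the spectrum, matching the 1 component.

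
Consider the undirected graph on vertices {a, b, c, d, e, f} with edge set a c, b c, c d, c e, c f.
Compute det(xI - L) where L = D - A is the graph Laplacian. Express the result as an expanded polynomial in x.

Reading degrees in the order [a, b, c, d, e, f] gives [1, 1, 5, 1, 1, 1]; set D = diag(1, 1, 5, 1, 1, 1) and form L = D - A. Computing det(xI - L) by cofactor expansion (or equivalently via sum-over-permutations) gives x^6 - 10x^5 + 30x^4 - 40x^3 + 25x^2 - 6x. Since p(0) = det(-L) = 0, x divides p(x). There is one zero in the spectrum, matching the 1 component.

x^6 - 10x^5 + 30x^4 - 40x^3 + 25x^2 - 6x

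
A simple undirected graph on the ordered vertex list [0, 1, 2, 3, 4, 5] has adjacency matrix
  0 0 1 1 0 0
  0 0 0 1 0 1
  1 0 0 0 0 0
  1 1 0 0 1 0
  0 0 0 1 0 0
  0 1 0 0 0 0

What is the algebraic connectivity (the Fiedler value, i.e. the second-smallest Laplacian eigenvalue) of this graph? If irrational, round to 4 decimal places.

With the vertex order [0, 1, 2, 3, 4, 5], the degrees are [2, 2, 1, 3, 1, 1], giving D = diag(2, 2, 1, 3, 1, 1) and L = D - A. The smallest Laplacian eigenvalue is always 0. The next one, lambda_2 = 0.3820, measures how hard the graph is to disconnect: larger values mean better connectivity. By the matrix-tree theorem the graph has (1/6) * product of the nonzero eigenvalues = 1 spanning tree. There is one zero in the spectrum, matching the 1 component.

0.3820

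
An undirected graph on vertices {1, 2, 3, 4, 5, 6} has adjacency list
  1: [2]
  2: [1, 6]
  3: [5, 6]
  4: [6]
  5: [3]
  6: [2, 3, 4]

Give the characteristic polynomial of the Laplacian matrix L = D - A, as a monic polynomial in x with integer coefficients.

With the vertex order [1, 2, 3, 4, 5, 6], the degrees are [1, 2, 2, 1, 1, 3], giving D = diag(1, 2, 2, 1, 1, 3) and L = D - A. Computing det(xI - L) by cofactor expansion (or equivalently via sum-over-permutations) gives x^6 - 10x^5 + 35x^4 - 52x^3 + 31x^2 - 6x. Since p(0) = det(-L) = 0, x divides p(x).

x^6 - 10x^5 + 35x^4 - 52x^3 + 31x^2 - 6x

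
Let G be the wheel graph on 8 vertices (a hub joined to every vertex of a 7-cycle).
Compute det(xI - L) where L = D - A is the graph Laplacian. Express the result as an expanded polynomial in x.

The graph has 8 vertices and degree multiset [7, 3, 3, 3, 3, 3, 3, 3]; D is the diagonal matrix of degrees and L = D - A. L has integer entries, so p(x) = det(xI - L) has integer coefficients. Expanding the determinant yields x^8 - 28x^7 + 322x^6 - 1974x^5 + 6965x^4 - 14126x^3 + 15225x^2 - 6728x. The coefficient of x^7 equals -trace(L) = -28, matching the sum of degrees.

x^8 - 28x^7 + 322x^6 - 1974x^5 + 6965x^4 - 14126x^3 + 15225x^2 - 6728x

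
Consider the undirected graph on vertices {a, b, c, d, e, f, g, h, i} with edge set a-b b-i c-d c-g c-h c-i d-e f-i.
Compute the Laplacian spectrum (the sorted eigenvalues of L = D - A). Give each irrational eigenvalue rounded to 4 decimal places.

Each diagonal entry of L is the vertex degree and each off-diagonal entry is -1 where an edge is present, 0 otherwise; in the order [a, b, c, d, e, f, g, h, i] the diagonal is [1, 2, 4, 2, 1, 1, 1, 1, 3]. L is symmetric positive semidefinite, so every eigenvalue is real and nonnegative. The single zero eigenvalue shows the graph is connected. By the matrix-tree theorem the graph has (1/9) * product of the nonzero eigenvalues = 1 spanning tree.

[0, 0.2427, 0.5371, 0.6893, 1, 2.1297, 2.4166, 3.6434, 5.3411]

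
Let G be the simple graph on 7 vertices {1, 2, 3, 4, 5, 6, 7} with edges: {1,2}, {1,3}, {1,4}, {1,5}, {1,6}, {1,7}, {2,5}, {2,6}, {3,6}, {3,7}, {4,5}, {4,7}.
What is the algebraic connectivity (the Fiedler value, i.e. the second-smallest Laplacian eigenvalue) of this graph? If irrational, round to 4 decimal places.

Each diagonal entry of L is the vertex degree and each off-diagonal entry is -1 where an edge is present, 0 otherwise; in the order [1, 2, 3, 4, 5, 6, 7] the diagonal is [6, 3, 3, 3, 3, 3, 3]. The smallest Laplacian eigenvalue is always 0. The next one, lambda_2 = 2, measures how hard the graph is to disconnect: larger values mean better connectivity. The largest eigenvalue, 7, is at most the vertex count 7.

2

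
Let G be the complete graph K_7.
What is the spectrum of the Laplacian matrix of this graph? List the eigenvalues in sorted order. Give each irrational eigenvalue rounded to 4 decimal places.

The graph has 7 vertices and degree multiset [6, 6, 6, 6, 6, 6, 6]; D is the diagonal matrix of degrees and L = D - A. The multiplicity of 0 as a Laplacian eigenvalue equals the number of connected components.

[0, 7, 7, 7, 7, 7, 7]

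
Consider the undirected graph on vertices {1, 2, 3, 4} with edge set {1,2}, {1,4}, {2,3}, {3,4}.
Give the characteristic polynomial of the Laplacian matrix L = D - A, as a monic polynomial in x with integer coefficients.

Reading degrees in the order [1, 2, 3, 4] gives [2, 2, 2, 2]; set D = diag(2, 2, 2, 2) and form L = D - A. The eigenvalues of L are [0, 2, 2, 4]; the characteristic polynomial is the product of (x - lambda_i), which multiplies out to x^4 - 8x^3 + 20x^2 - 16x. Since p(0) = det(-L) = 0, x divides p(x). There is one zero in the spectrum, matching the 1 component. The largest eigenvalue, 4, is at most the vertex count 4.

x^4 - 8x^3 + 20x^2 - 16x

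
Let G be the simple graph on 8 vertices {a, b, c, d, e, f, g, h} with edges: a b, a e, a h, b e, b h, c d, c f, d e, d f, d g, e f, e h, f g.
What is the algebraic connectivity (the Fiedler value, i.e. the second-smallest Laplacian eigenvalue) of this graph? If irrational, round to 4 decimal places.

Each diagonal entry of L is the vertex degree and each off-diagonal entry is -1 where an edge is present, 0 otherwise; in the order [a, b, c, d, e, f, g, h] the diagonal is [3, 3, 2, 4, 5, 4, 2, 3]. The sorted Laplacian eigenvalues are [0, 0.6277, 2, 4, 4, 4, 5, 6.3723]; the algebraic connectivity is the second entry, 0.6277. There is one zero in the spectrum, matching the 1 component.

0.6277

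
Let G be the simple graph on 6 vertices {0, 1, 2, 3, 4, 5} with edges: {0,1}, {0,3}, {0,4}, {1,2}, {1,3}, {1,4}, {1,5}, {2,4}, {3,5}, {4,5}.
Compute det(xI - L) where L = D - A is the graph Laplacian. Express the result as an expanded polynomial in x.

With the vertex order [0, 1, 2, 3, 4, 5], the degrees are [3, 5, 2, 3, 4, 3], giving D = diag(3, 5, 2, 3, 4, 3) and L = D - A. Computing det(xI - L) by cofactor expansion (or equivalently via sum-over-permutations) gives x^6 - 20x^5 + 154x^4 - 568x^3 + 999x^2 - 666x. The coefficient of x^5 equals -trace(L) = -20, matching the sum of degrees. By the matrix-tree theorem the graph has (1/6) * product of the nonzero eigenvalues = 111 spanning trees.

x^6 - 20x^5 + 154x^4 - 568x^3 + 999x^2 - 666x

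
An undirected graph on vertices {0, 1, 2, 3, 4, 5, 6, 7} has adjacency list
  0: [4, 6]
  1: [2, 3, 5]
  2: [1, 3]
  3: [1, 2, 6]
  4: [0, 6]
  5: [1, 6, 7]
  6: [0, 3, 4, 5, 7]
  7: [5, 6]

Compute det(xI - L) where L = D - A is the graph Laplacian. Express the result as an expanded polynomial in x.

x^8 - 22x^7 + 197x^6 - 926x^5 + 2445x^4 - 3572x^3 + 2613x^2 - 720x

With the vertex order [0, 1, 2, 3, 4, 5, 6, 7], the degrees are [2, 3, 2, 3, 2, 3, 5, 2], giving D = diag(2, 3, 2, 3, 2, 3, 5, 2) and L = D - A. L has integer entries, so p(x) = det(xI - L) has integer coefficients. Expanding the determinant yields x^8 - 22x^7 + 197x^6 - 926x^5 + 2445x^4 - 3572x^3 + 2613x^2 - 720x. The constant term is 0 because L is singular (the all-ones vector lies in its kernel). The eigenvalues sum to 22, which equals trace(L) = 2|E|.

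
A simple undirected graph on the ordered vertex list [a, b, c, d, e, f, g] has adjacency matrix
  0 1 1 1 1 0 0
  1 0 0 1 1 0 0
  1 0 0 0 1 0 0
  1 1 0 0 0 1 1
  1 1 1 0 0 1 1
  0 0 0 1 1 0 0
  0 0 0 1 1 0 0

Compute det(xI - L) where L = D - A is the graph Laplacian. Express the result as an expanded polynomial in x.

x^7 - 22x^6 + 192x^5 - 848x^4 + 1995x^3 - 2374x^2 + 1120x

Reading degrees in the order [a, b, c, d, e, f, g] gives [4, 3, 2, 4, 5, 2, 2]; set D = diag(4, 3, 2, 4, 5, 2, 2) and form L = D - A. Computing det(xI - L) by cofactor expansion (or equivalently via sum-over-permutations) gives x^7 - 22x^6 + 192x^5 - 848x^4 + 1995x^3 - 2374x^2 + 1120x. Since p(0) = det(-L) = 0, x divides p(x). By the matrix-tree theorem the graph has (1/7) * product of the nonzero eigenvalues = 160 spanning trees. The eigenvalues sum to 22, which equals trace(L) = 2|E|.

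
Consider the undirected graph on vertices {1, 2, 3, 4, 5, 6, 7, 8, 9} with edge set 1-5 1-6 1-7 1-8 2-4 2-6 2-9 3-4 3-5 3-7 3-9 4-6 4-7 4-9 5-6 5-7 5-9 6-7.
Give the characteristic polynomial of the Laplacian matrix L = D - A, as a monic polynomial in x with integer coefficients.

x^9 - 36x^8 + 551x^7 - 4660x^6 + 23658x^5 - 73106x^4 + 132212x^3 - 124426x^2 + 43839x

With the vertex order [1, 2, 3, 4, 5, 6, 7, 8, 9], the degrees are [4, 3, 4, 5, 5, 5, 5, 1, 4], giving D = diag(4, 3, 4, 5, 5, 5, 5, 1, 4) and L = D - A. L has integer entries, so p(x) = det(xI - L) has integer coefficients. Expanding the determinant yields x^9 - 36x^8 + 551x^7 - 4660x^6 + 23658x^5 - 73106x^4 + 132212x^3 - 124426x^2 + 43839x. The constant term is 0 because L is singular (the all-ones vector lies in its kernel).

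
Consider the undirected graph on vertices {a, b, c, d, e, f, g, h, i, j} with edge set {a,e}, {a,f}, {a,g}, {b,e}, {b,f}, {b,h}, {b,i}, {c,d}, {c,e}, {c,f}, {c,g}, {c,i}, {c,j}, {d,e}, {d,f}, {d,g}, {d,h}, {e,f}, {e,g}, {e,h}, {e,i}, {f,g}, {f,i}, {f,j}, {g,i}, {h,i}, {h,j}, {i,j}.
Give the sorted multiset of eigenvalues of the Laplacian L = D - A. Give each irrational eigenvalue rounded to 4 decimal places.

[0, 2.6297, 3.6840, 4.1251, 5.1897, 6.5043, 7.2736, 8.2474, 9.0311, 9.3152]

Reading degrees in the order [a, b, c, d, e, f, g, h, i, j] gives [3, 4, 6, 5, 8, 8, 6, 5, 7, 4]; set D = diag(3, 4, 6, 5, 8, 8, 6, 5, 7, 4) and form L = D - A. L is symmetric positive semidefinite, so every eigenvalue is real and nonnegative. The single zero eigenvalue shows the graph is connected.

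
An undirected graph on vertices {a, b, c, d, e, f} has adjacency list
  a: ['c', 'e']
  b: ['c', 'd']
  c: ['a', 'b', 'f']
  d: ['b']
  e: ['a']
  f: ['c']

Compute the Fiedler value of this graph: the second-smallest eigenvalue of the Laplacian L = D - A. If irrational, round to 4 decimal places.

With the vertex order [a, b, c, d, e, f], the degrees are [2, 2, 3, 1, 1, 1], giving D = diag(2, 2, 3, 1, 1, 1) and L = D - A. Computing the eigenvalues of L and sorting gives [0, 0.3820, 0.6972, 2, 2.6180, 4.3028]. The Fiedler value lambda_2 = 0.3820 is strictly positive, so the graph is connected. The eigenvalues sum to 10, which equals trace(L) = 2|E|.

0.3820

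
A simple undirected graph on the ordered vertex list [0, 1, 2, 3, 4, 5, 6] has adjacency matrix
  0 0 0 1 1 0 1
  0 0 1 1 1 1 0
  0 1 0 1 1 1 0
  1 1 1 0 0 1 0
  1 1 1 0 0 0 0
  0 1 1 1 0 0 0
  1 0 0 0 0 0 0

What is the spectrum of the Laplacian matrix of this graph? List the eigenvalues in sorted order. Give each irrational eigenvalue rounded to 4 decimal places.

Each diagonal entry of L is the vertex degree and each off-diagonal entry is -1 where an edge is present, 0 otherwise; in the order [0, 1, 2, 3, 4, 5, 6] the diagonal is [3, 4, 4, 4, 3, 3, 1]. Diagonalising L (or applying a numerical eigensolver to the 7x7 matrix) gives the spectrum above. By the matrix-tree theorem the graph has (1/7) * product of the nonzero eigenvalues = 115 spanning trees. There is one zero in the spectrum, matching the 1 component.

[0, 0.7107, 2.5085, 3.4037, 4.5663, 5, 5.8109]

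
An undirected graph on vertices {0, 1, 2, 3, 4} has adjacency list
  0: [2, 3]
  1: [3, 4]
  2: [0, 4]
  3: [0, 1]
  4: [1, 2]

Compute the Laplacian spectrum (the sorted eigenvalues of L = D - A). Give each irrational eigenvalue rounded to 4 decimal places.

[0, 1.3820, 1.3820, 3.6180, 3.6180]

Reading degrees in the order [0, 1, 2, 3, 4] gives [2, 2, 2, 2, 2]; set D = diag(2, 2, 2, 2, 2) and form L = D - A. Since every row of L sums to 0, the all-ones vector is in the kernel and 0 is an eigenvalue.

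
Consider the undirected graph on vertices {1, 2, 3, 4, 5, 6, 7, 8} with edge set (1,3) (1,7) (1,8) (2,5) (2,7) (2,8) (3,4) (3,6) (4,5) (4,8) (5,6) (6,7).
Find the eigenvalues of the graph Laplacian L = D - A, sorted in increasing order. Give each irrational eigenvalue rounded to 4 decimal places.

[0, 2, 2, 2, 4, 4, 4, 6]

Each diagonal entry of L is the vertex degree and each off-diagonal entry is -1 where an edge is present, 0 otherwise; in the order [1, 2, 3, 4, 5, 6, 7, 8] the diagonal is [3, 3, 3, 3, 3, 3, 3, 3]. Since every row of L sums to 0, the all-ones vector is in the kernel and 0 is an eigenvalue. By the matrix-tree theorem the graph has (1/8) * product of the nonzero eigenvalues = 384 spanning trees. There is one zero in the spectrum, matching the 1 component.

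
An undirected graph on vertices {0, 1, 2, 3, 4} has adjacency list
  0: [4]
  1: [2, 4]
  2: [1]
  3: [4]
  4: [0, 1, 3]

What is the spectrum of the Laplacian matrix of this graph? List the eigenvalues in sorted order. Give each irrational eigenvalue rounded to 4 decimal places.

[0, 0.5188, 1, 2.3111, 4.1701]

Reading degrees in the order [0, 1, 2, 3, 4] gives [1, 2, 1, 1, 3]; set D = diag(1, 2, 1, 1, 3) and form L = D - A. Since every row of L sums to 0, the all-ones vector is in the kernel and 0 is an eigenvalue. By the matrix-tree theorem the graph has (1/5) * product of the nonzero eigenvalues = 1 spanning tree. The largest eigenvalue, 4.1701, is at most the vertex count 5.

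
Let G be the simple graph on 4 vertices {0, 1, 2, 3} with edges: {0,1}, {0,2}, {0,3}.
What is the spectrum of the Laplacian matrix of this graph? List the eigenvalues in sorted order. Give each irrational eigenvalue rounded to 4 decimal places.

[0, 1, 1, 4]

With the vertex order [0, 1, 2, 3], the degrees are [3, 1, 1, 1], giving D = diag(3, 1, 1, 1) and L = D - A. L is symmetric positive semidefinite, so every eigenvalue is real and nonnegative. The single zero eigenvalue shows the graph is connected.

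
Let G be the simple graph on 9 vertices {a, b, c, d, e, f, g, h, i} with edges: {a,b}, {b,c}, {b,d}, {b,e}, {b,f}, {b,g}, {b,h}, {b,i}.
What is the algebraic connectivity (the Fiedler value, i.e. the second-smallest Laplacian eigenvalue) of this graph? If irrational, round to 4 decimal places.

1

Reading degrees in the order [a, b, c, d, e, f, g, h, i] gives [1, 8, 1, 1, 1, 1, 1, 1, 1]; set D = diag(1, 8, 1, 1, 1, 1, 1, 1, 1) and form L = D - A. The sorted Laplacian eigenvalues are [0, 1, 1, 1, 1, 1, 1, 1, 9]; the algebraic connectivity is the second entry, 1. The eigenvalues sum to 16, which equals trace(L) = 2|E|. The largest eigenvalue, 9, is at most the vertex count 9.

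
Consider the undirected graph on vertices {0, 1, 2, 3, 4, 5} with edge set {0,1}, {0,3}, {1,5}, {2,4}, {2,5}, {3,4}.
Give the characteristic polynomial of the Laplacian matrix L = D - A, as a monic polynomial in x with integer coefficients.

x^6 - 12x^5 + 54x^4 - 112x^3 + 105x^2 - 36x

Reading degrees in the order [0, 1, 2, 3, 4, 5] gives [2, 2, 2, 2, 2, 2]; set D = diag(2, 2, 2, 2, 2, 2) and form L = D - A. L has integer entries, so p(x) = det(xI - L) has integer coefficients. Expanding the determinant yields x^6 - 12x^5 + 54x^4 - 112x^3 + 105x^2 - 36x. The coefficient of x^5 equals -trace(L) = -12, matching the sum of degrees.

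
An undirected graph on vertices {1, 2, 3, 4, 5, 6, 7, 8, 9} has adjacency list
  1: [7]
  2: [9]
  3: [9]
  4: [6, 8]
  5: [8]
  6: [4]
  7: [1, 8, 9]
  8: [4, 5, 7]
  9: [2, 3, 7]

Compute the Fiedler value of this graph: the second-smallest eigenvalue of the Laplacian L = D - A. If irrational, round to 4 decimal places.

Reading degrees in the order [1, 2, 3, 4, 5, 6, 7, 8, 9] gives [1, 1, 1, 2, 1, 1, 3, 3, 3]; set D = diag(1, 1, 1, 2, 1, 1, 3, 3, 3) and form L = D - A. The sorted Laplacian eigenvalues are [0, 0.2118, 0.5546, 0.7223, 1, 2.0782, 2.7338, 3.8525, 4.8468]; the algebraic connectivity is the second entry, 0.2118. There is one zero in the spectrum, matching the 1 component. The eigenvalues sum to 16, which equals trace(L) = 2|E|.

0.2118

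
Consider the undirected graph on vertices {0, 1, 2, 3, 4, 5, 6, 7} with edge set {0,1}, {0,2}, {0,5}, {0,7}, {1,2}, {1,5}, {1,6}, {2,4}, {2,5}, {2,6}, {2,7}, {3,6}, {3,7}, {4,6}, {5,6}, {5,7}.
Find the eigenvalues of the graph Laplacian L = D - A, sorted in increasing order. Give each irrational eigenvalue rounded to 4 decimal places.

With the vertex order [0, 1, 2, 3, 4, 5, 6, 7], the degrees are [4, 4, 6, 2, 2, 5, 5, 4], giving D = diag(4, 4, 6, 2, 2, 5, 5, 4) and L = D - A. Since every row of L sums to 0, the all-ones vector is in the kernel and 0 is an eigenvalue. The single zero eigenvalue shows the graph is connected. The largest eigenvalue, 7.1464, is at most the vertex count 8.

[0, 1.7215, 1.9701, 3.7728, 5.0621, 5.8119, 6.5151, 7.1464]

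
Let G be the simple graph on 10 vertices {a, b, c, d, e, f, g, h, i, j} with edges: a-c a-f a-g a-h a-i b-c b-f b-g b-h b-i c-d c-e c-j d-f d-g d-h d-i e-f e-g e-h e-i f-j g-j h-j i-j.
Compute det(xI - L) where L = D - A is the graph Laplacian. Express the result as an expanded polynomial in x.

x^10 - 50x^9 + 1100x^8 - 14000x^7 + 113750x^6 - 612500x^5 + 2187500x^4 - 5000000x^3 + 6640625x^2 - 3906250x

With the vertex order [a, b, c, d, e, f, g, h, i, j], the degrees are [5, 5, 5, 5, 5, 5, 5, 5, 5, 5], giving D = diag(5, 5, 5, 5, 5, 5, 5, 5, 5, 5) and L = D - A. Computing det(xI - L) by cofactor expansion (or equivalently via sum-over-permutations) gives x^10 - 50x^9 + 1100x^8 - 14000x^7 + 113750x^6 - 612500x^5 + 2187500x^4 - 5000000x^3 + 6640625x^2 - 3906250x. The coefficient of x^9 equals -trace(L) = -50, matching the sum of degrees. By the matrix-tree theorem the graph has (1/10) * product of the nonzero eigenvalues = 390625 spanning trees.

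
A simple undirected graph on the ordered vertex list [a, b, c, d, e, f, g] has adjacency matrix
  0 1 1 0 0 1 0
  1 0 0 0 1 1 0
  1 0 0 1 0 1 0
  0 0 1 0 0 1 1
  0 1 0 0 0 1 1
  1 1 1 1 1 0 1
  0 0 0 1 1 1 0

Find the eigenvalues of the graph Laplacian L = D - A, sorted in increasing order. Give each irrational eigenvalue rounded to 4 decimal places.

[0, 2, 2, 4, 4, 5, 7]

With the vertex order [a, b, c, d, e, f, g], the degrees are [3, 3, 3, 3, 3, 6, 3], giving D = diag(3, 3, 3, 3, 3, 6, 3) and L = D - A. The multiplicity of 0 as a Laplacian eigenvalue equals the number of connected components.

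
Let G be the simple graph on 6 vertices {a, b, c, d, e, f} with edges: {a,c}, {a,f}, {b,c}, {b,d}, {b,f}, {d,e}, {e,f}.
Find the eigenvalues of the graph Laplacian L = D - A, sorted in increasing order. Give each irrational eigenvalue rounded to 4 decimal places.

[0, 1, 2, 3, 3, 5]

Each diagonal entry of L is the vertex degree and each off-diagonal entry is -1 where an edge is present, 0 otherwise; in the order [a, b, c, d, e, f] the diagonal is [2, 3, 2, 2, 2, 3]. L is symmetric positive semidefinite, so every eigenvalue is real and nonnegative. The eigenvalues sum to 14, which equals trace(L) = 2|E|. The largest eigenvalue, 5, is at most the vertex count 6.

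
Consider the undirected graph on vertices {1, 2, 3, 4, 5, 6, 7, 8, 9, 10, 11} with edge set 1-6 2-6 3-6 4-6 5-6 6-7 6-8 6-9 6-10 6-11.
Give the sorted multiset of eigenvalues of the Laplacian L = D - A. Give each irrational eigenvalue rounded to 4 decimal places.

[0, 1, 1, 1, 1, 1, 1, 1, 1, 1, 11]

Each diagonal entry of L is the vertex degree and each off-diagonal entry is -1 where an edge is present, 0 otherwise; in the order [1, 2, 3, 4, 5, 6, 7, 8, 9, 10, 11] the diagonal is [1, 1, 1, 1, 1, 10, 1, 1, 1, 1, 1]. L is symmetric positive semidefinite, so every eigenvalue is real and nonnegative. There is one zero in the spectrum, matching the 1 component.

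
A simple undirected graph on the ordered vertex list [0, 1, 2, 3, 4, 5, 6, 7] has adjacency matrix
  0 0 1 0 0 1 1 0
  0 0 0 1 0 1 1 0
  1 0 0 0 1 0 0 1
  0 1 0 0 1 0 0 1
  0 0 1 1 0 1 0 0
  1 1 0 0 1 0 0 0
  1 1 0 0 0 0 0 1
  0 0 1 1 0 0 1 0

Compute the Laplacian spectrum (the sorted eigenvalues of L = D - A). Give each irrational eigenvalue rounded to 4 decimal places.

Each diagonal entry of L is the vertex degree and each off-diagonal entry is -1 where an edge is present, 0 otherwise; in the order [0, 1, 2, 3, 4, 5, 6, 7] the diagonal is [3, 3, 3, 3, 3, 3, 3, 3]. Diagonalising L (or applying a numerical eigensolver to the 8x8 matrix) gives the spectrum above. The eigenvalues sum to 24, which equals trace(L) = 2|E|.

[0, 2, 2, 2, 4, 4, 4, 6]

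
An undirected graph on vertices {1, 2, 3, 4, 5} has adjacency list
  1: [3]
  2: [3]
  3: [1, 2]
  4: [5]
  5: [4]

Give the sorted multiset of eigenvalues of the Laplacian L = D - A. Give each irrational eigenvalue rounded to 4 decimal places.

[0, 0, 1, 2, 3]

Each diagonal entry of L is the vertex degree and each off-diagonal entry is -1 where an edge is present, 0 otherwise; in the order [1, 2, 3, 4, 5] the diagonal is [1, 1, 2, 1, 1]. Since every row of L sums to 0, the all-ones vector is in the kernel and 0 is an eigenvalue. The 2 zero eigenvalues correspond to the 2 connected components. There are 2 zeros in the spectrum, matching the 2 components. The eigenvalues sum to 6, which equals trace(L) = 2|E|.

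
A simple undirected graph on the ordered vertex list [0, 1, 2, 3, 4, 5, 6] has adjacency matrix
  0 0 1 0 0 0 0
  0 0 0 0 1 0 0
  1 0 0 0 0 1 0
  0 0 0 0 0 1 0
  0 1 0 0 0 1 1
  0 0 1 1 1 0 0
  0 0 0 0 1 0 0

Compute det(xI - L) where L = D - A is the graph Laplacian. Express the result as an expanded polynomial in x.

Each diagonal entry of L is the vertex degree and each off-diagonal entry is -1 where an edge is present, 0 otherwise; in the order [0, 1, 2, 3, 4, 5, 6] the diagonal is [1, 1, 2, 1, 3, 3, 1]. Computing det(xI - L) by cofactor expansion (or equivalently via sum-over-permutations) gives x^7 - 12x^6 + 53x^5 - 108x^4 + 105x^3 - 46x^2 + 7x. The coefficient of x^6 equals -trace(L) = -12, matching the sum of degrees. The eigenvalues sum to 12, which equals trace(L) = 2|E|.

x^7 - 12x^6 + 53x^5 - 108x^4 + 105x^3 - 46x^2 + 7x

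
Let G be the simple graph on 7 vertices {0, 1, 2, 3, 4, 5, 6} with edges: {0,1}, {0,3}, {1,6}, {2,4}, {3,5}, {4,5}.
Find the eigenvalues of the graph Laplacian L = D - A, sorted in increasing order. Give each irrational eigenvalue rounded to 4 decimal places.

With the vertex order [0, 1, 2, 3, 4, 5, 6], the degrees are [2, 2, 1, 2, 2, 2, 1], giving D = diag(2, 2, 1, 2, 2, 2, 1) and L = D - A. L is symmetric positive semidefinite, so every eigenvalue is real and nonnegative. The single zero eigenvalue shows the graph is connected.

[0, 0.1981, 0.7530, 1.5550, 2.4450, 3.2470, 3.8019]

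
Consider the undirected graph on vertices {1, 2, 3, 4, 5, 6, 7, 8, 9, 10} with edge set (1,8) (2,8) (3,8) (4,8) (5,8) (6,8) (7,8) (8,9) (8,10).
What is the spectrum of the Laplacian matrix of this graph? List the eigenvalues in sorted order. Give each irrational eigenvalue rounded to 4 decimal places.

[0, 1, 1, 1, 1, 1, 1, 1, 1, 10]

With the vertex order [1, 2, 3, 4, 5, 6, 7, 8, 9, 10], the degrees are [1, 1, 1, 1, 1, 1, 1, 9, 1, 1], giving D = diag(1, 1, 1, 1, 1, 1, 1, 9, 1, 1) and L = D - A. Since every row of L sums to 0, the all-ones vector is in the kernel and 0 is an eigenvalue. The largest eigenvalue, 10, is at most the vertex count 10.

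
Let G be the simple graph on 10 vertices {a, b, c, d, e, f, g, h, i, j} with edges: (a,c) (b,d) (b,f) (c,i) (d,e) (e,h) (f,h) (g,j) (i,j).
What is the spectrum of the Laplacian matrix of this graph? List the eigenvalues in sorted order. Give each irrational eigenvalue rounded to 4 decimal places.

Reading degrees in the order [a, b, c, d, e, f, g, h, i, j] gives [1, 2, 2, 2, 2, 2, 1, 2, 2, 2]; set D = diag(1, 2, 2, 2, 2, 2, 1, 2, 2, 2) and form L = D - A. L is symmetric positive semidefinite, so every eigenvalue is real and nonnegative. The 2 zero eigenvalues correspond to the 2 connected components.

[0, 0, 0.3820, 1.3820, 1.3820, 1.3820, 2.6180, 3.6180, 3.6180, 3.6180]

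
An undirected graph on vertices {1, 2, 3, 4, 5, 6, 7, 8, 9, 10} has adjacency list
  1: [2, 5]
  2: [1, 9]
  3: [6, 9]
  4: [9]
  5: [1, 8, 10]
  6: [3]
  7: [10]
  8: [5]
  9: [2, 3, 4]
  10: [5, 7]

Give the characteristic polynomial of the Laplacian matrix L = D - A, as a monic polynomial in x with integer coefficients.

Each diagonal entry of L is the vertex degree and each off-diagonal entry is -1 where an edge is present, 0 otherwise; in the order [1, 2, 3, 4, 5, 6, 7, 8, 9, 10] the diagonal is [2, 2, 2, 1, 3, 1, 1, 1, 3, 2]. L has integer entries, so p(x) = det(xI - L) has integer coefficients. Expanding the determinant yields x^10 - 18x^9 + 134x^8 - 536x^7 + 1254x^6 - 1752x^5 + 1434x^4 - 648x^3 + 141x^2 - 10x. The constant term is 0 because L is singular (the all-ones vector lies in its kernel). By the matrix-tree theorem the graph has (1/10) * product of the nonzero eigenvalues = 1 spanning tree. There is one zero in the spectrum, matching the 1 component.

x^10 - 18x^9 + 134x^8 - 536x^7 + 1254x^6 - 1752x^5 + 1434x^4 - 648x^3 + 141x^2 - 10x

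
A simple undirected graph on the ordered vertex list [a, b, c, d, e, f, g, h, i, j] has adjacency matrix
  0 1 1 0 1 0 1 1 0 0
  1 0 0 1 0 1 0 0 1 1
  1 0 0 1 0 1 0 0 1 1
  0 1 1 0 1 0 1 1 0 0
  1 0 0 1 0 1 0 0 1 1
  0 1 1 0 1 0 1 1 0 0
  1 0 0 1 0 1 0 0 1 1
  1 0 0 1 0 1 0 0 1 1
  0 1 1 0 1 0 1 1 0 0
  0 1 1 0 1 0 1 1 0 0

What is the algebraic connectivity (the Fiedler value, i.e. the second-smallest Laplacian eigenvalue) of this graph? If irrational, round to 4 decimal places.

5

With the vertex order [a, b, c, d, e, f, g, h, i, j], the degrees are [5, 5, 5, 5, 5, 5, 5, 5, 5, 5], giving D = diag(5, 5, 5, 5, 5, 5, 5, 5, 5, 5) and L = D - A. Computing the eigenvalues of L and sorting gives [0, 5, 5, 5, 5, 5, 5, 5, 5, 10]. The Fiedler value lambda_2 = 5 is strictly positive, so the graph is connected. By the matrix-tree theorem the graph has (1/10) * product of the nonzero eigenvalues = 390625 spanning trees. The eigenvalues sum to 50, which equals trace(L) = 2|E|.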